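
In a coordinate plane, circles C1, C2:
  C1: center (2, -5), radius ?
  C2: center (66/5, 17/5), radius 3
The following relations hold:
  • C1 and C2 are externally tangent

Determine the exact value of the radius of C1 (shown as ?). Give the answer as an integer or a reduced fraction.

11

1. [ext C1·C2]  r_C1² + 6r_C1 − 187 = 0  ⇒  r_C1 = 11 (r>0 drops 1)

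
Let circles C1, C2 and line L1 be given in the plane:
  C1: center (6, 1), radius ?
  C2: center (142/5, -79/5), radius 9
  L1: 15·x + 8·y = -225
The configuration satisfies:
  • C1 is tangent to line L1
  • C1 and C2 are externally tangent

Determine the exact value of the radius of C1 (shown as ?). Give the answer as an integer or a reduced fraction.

1. [C1‖L1]  r_C1² − 361 = 0  ⇒  r_C1 = 19 (r>0 drops 1)
2. [ext C1·C2]  r_C1² + 18r_C1 − 703 = 0  ⇒  r_C1 = 19 (r>0 drops 1)

19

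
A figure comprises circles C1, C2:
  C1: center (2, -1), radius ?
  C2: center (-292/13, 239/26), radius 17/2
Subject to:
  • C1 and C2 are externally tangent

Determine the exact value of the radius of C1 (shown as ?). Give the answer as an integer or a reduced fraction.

18

1. [ext C1·C2]  r_C1² + 17r_C1 − 630 = 0  ⇒  r_C1 = 18 (r>0 drops 1)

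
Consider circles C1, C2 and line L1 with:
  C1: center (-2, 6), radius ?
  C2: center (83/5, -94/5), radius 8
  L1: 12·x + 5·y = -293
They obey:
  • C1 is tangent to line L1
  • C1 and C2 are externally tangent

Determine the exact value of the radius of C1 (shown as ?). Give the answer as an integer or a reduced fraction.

1. [C1‖L1]  r_C1² − 529 = 0  ⇒  r_C1 = 23 (r>0 drops 1)
2. [ext C1·C2]  r_C1² + 16r_C1 − 897 = 0  ⇒  r_C1 = 23 (r>0 drops 1)

23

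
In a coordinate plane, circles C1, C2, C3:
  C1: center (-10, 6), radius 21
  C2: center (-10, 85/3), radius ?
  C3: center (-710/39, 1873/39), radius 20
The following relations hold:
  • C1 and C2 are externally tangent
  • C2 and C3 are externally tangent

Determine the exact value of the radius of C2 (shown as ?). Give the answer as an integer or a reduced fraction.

1. [ext C1·C2]  r_C2² + 42r_C2 − 520/9 = 0  ⇒  r_C2 = 4/3 (r>0 drops 1)
2. [ext C2·C3]  r_C2² + 40r_C2 − 496/9 = 0  ⇒  r_C2 = 4/3 (r>0 drops 1)

4/3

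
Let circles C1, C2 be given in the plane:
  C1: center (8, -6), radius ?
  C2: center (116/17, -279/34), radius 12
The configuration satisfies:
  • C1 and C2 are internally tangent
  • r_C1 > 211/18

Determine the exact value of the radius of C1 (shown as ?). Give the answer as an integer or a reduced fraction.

29/2

1. [int C1,C2]  r_C1² − 24r_C1 + 551/4 = 0  ⇒  r_C1 = 19/2 or 29/2
2. given r_C1 > 211/18: keep 29/2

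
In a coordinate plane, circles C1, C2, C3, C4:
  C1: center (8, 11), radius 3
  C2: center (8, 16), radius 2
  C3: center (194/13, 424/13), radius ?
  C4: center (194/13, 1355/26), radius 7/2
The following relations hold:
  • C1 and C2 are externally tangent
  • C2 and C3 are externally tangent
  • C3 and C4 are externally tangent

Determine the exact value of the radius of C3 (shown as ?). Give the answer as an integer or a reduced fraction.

16

1. [ext C2·C3]  r_C3² + 4r_C3 − 320 = 0  ⇒  r_C3 = 16 (r>0 drops 1)
2. [ext C3·C4]  r_C3² + 7r_C3 − 368 = 0  ⇒  r_C3 = 16 (r>0 drops 1)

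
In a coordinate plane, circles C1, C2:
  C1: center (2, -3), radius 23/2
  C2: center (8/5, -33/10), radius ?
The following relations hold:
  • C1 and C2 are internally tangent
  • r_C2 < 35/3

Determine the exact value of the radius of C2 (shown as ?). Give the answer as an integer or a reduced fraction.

1. [int C1,C2]  r_C2² − 23r_C2 + 132 = 0  ⇒  r_C2 = 11 or 12
2. given r_C2 < 35/3: keep 11

11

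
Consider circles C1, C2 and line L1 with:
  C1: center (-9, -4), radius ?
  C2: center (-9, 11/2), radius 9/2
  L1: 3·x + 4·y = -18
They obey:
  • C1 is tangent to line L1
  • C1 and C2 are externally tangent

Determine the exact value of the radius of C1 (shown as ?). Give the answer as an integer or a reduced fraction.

1. [C1‖L1]  r_C1² − 25 = 0  ⇒  r_C1 = 5 (r>0 drops 1)
2. [ext C1·C2]  r_C1² + 9r_C1 − 70 = 0  ⇒  r_C1 = 5 (r>0 drops 1)

5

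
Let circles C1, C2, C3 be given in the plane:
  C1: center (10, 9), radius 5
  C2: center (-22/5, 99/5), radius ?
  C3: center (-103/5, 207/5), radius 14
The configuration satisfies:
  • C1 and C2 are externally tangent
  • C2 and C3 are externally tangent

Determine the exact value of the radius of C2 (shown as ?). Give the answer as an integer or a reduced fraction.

13

1. [ext C1·C2]  r_C2² + 10r_C2 − 299 = 0  ⇒  r_C2 = 13 (r>0 drops 1)
2. [ext C2·C3]  r_C2² + 28r_C2 − 533 = 0  ⇒  r_C2 = 13 (r>0 drops 1)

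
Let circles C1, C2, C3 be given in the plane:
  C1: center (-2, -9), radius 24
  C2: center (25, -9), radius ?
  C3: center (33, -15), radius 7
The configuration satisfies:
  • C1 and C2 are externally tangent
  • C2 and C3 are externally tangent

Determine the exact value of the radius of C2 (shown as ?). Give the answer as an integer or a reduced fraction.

1. [ext C1·C2]  r_C2² + 48r_C2 − 153 = 0  ⇒  r_C2 = 3 (r>0 drops 1)
2. [ext C2·C3]  r_C2² + 14r_C2 − 51 = 0  ⇒  r_C2 = 3 (r>0 drops 1)

3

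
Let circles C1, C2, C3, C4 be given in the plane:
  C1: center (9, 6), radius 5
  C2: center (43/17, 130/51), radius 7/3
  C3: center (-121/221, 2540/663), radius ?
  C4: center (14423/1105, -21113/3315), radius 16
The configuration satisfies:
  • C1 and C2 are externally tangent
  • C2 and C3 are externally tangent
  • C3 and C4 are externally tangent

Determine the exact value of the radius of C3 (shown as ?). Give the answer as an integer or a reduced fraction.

1. [ext C2·C3]  r_C3² + (14/3)r_C3 − 17/3 = 0  ⇒  r_C3 = 1 (r>0 drops 1)
2. [ext C3·C4]  r_C3² + 32r_C3 − 33 = 0  ⇒  r_C3 = 1 (r>0 drops 1)

1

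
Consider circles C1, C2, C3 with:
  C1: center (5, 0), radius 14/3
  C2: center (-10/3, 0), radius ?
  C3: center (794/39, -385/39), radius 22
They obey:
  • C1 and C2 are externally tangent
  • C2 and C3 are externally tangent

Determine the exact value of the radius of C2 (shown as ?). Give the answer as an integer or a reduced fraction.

1. [ext C1·C2]  r_C2² + (28/3)r_C2 − 143/3 = 0  ⇒  r_C2 = 11/3 (r>0 drops 1)
2. [ext C2·C3]  r_C2² + 44r_C2 − 1573/9 = 0  ⇒  r_C2 = 11/3 (r>0 drops 1)

11/3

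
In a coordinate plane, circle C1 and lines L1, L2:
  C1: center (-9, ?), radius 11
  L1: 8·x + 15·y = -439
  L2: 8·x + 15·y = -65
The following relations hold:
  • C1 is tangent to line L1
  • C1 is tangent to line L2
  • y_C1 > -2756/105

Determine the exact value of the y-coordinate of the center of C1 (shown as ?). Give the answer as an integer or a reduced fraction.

1. [C1‖L1]  y_C1² + (734/15)y_C1 + 2216/5 = 0  ⇒  y_C1 = -554/15 or -12
2. [C1‖L2]  y_C1² − (14/15)y_C1 − 776/5 = 0  ⇒  y_C1 = -12 or 194/15

-12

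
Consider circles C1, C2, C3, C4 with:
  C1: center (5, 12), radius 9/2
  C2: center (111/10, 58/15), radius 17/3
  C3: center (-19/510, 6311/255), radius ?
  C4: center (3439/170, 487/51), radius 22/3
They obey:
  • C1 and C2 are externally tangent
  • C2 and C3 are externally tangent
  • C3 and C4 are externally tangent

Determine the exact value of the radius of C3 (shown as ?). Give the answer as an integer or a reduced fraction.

1. [ext C2·C3]  r_C3² + (34/3)r_C3 − 528 = 0  ⇒  r_C3 = 18 (r>0 drops 1)
2. [ext C3·C4]  r_C3² + (44/3)r_C3 − 588 = 0  ⇒  r_C3 = 18 (r>0 drops 1)

18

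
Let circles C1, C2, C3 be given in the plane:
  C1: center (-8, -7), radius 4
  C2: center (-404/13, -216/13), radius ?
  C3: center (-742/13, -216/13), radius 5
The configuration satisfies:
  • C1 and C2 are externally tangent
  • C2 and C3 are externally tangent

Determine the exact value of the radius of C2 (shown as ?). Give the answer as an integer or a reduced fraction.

1. [ext C1·C2]  r_C2² + 8r_C2 − 609 = 0  ⇒  r_C2 = 21 (r>0 drops 1)
2. [ext C2·C3]  r_C2² + 10r_C2 − 651 = 0  ⇒  r_C2 = 21 (r>0 drops 1)

21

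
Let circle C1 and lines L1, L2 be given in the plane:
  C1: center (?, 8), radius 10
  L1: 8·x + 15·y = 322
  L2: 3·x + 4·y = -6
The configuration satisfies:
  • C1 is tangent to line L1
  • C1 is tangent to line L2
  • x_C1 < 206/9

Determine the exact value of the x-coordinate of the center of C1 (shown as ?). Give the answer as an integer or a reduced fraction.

4

1. [C1‖L1]  x_C1² − (101/2)x_C1 + 186 = 0  ⇒  x_C1 = 4 or 93/2
2. [C1‖L2]  x_C1² + (76/3)x_C1 − 352/3 = 0  ⇒  x_C1 = -88/3 or 4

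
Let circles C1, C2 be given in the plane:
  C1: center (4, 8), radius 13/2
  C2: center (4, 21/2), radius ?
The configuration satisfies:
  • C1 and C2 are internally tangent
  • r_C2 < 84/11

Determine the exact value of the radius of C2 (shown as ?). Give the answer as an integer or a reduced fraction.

1. [int C1,C2]  r_C2² − 13r_C2 + 36 = 0  ⇒  r_C2 = 4 or 9
2. given r_C2 < 84/11: keep 4

4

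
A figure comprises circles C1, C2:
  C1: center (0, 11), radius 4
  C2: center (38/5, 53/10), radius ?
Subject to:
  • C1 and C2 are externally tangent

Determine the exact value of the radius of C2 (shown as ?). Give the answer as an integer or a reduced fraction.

1. [ext C1·C2]  r_C2² + 8r_C2 − 297/4 = 0  ⇒  r_C2 = 11/2 (r>0 drops 1)

11/2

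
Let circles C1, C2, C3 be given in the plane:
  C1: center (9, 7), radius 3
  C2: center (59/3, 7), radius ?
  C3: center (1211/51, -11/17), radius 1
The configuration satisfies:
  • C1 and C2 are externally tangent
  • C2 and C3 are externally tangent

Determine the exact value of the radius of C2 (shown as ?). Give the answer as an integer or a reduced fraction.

23/3

1. [ext C1·C2]  r_C2² + 6r_C2 − 943/9 = 0  ⇒  r_C2 = 23/3 (r>0 drops 1)
2. [ext C2·C3]  r_C2² + 2r_C2 − 667/9 = 0  ⇒  r_C2 = 23/3 (r>0 drops 1)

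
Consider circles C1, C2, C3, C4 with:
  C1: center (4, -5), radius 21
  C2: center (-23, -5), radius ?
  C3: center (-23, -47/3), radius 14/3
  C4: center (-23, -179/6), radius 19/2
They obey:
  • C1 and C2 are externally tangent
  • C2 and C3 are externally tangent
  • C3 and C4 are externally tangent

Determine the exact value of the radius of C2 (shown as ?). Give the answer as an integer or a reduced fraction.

6

1. [ext C1·C2]  r_C2² + 42r_C2 − 288 = 0  ⇒  r_C2 = 6 (r>0 drops 1)
2. [ext C2·C3]  r_C2² + (28/3)r_C2 − 92 = 0  ⇒  r_C2 = 6 (r>0 drops 1)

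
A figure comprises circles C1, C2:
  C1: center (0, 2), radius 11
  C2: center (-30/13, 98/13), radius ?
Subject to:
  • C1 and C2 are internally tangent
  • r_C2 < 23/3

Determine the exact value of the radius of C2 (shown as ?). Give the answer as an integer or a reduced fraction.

5

1. [int C1,C2]  r_C2² − 22r_C2 + 85 = 0  ⇒  r_C2 = 5 or 17
2. given r_C2 < 23/3: keep 5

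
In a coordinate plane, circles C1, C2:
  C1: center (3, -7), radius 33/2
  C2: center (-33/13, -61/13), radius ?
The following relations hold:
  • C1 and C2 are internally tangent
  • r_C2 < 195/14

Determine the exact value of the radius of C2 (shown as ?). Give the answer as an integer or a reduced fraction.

21/2

1. [int C1,C2]  r_C2² − 33r_C2 + 945/4 = 0  ⇒  r_C2 = 21/2 or 45/2
2. given r_C2 < 195/14: keep 21/2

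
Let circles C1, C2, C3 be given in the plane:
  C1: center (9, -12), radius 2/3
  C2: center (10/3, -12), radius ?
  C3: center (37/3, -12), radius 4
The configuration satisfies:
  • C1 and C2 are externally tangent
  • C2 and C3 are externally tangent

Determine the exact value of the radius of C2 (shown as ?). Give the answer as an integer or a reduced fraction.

1. [ext C1·C2]  r_C2² + (4/3)r_C2 − 95/3 = 0  ⇒  r_C2 = 5 (r>0 drops 1)
2. [ext C2·C3]  r_C2² + 8r_C2 − 65 = 0  ⇒  r_C2 = 5 (r>0 drops 1)

5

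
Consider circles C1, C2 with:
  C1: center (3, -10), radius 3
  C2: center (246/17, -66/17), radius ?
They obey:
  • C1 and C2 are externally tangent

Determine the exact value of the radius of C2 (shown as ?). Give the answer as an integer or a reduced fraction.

1. [ext C1·C2]  r_C2² + 6r_C2 − 160 = 0  ⇒  r_C2 = 10 (r>0 drops 1)

10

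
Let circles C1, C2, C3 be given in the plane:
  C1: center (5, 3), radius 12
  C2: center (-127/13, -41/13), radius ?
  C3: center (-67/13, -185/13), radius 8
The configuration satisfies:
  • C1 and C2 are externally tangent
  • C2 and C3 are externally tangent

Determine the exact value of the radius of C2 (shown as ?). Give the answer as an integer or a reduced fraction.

1. [ext C1·C2]  r_C2² + 24r_C2 − 112 = 0  ⇒  r_C2 = 4 (r>0 drops 1)
2. [ext C2·C3]  r_C2² + 16r_C2 − 80 = 0  ⇒  r_C2 = 4 (r>0 drops 1)

4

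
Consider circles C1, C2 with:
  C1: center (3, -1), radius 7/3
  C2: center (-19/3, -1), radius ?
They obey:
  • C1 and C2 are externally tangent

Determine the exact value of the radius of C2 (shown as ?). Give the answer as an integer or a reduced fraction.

7

1. [ext C1·C2]  r_C2² + (14/3)r_C2 − 245/3 = 0  ⇒  r_C2 = 7 (r>0 drops 1)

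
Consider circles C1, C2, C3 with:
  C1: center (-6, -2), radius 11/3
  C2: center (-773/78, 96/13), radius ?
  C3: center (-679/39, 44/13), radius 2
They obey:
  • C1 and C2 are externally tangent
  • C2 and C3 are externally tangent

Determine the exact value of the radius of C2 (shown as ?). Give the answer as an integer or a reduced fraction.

1. [ext C1·C2]  r_C2² + (22/3)r_C2 − 1079/12 = 0  ⇒  r_C2 = 13/2 (r>0 drops 1)
2. [ext C2·C3]  r_C2² + 4r_C2 − 273/4 = 0  ⇒  r_C2 = 13/2 (r>0 drops 1)

13/2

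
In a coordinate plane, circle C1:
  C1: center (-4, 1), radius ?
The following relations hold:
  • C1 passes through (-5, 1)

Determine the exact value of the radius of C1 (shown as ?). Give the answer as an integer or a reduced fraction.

1. [C1∋P]  r_C1² − 1 = 0  ⇒  r_C1 = 1 (r>0 drops 1)

1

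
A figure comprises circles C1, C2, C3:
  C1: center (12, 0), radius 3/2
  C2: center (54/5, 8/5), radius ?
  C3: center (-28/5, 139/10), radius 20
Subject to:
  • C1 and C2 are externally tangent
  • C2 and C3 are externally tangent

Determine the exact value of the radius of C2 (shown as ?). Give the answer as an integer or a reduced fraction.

1. [ext C1·C2]  r_C2² + 3r_C2 − 7/4 = 0  ⇒  r_C2 = 1/2 (r>0 drops 1)
2. [ext C2·C3]  r_C2² + 40r_C2 − 81/4 = 0  ⇒  r_C2 = 1/2 (r>0 drops 1)

1/2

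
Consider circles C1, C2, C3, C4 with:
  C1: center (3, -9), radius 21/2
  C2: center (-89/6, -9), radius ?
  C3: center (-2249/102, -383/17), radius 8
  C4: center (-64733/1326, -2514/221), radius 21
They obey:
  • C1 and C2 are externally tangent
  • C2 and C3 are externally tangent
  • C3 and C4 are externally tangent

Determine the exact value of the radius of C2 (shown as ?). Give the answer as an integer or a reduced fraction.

22/3

1. [ext C1·C2]  r_C2² + 21r_C2 − 1870/9 = 0  ⇒  r_C2 = 22/3 (r>0 drops 1)
2. [ext C2·C3]  r_C2² + 16r_C2 − 1540/9 = 0  ⇒  r_C2 = 22/3 (r>0 drops 1)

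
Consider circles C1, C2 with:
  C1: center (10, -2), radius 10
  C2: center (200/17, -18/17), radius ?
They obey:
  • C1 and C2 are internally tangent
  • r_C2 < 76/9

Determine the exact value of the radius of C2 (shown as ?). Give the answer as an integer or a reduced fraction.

1. [int C1,C2]  r_C2² − 20r_C2 + 96 = 0  ⇒  r_C2 = 8 or 12
2. given r_C2 < 76/9: keep 8

8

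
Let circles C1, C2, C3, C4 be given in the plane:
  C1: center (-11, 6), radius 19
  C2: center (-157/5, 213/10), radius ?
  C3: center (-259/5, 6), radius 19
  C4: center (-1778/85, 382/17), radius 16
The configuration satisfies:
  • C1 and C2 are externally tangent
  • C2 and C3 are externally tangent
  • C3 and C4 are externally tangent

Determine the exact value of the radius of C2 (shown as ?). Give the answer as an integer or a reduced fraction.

13/2

1. [ext C1·C2]  r_C2² + 38r_C2 − 1157/4 = 0  ⇒  r_C2 = 13/2 (r>0 drops 1)
2. [ext C2·C3]  r_C2² + 38r_C2 − 1157/4 = 0  ⇒  r_C2 = 13/2 (r>0 drops 1)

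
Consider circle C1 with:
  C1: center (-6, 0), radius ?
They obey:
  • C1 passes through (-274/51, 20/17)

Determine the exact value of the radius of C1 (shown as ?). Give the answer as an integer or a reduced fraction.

1. [C1∋P]  r_C1² − 16/9 = 0  ⇒  r_C1 = 4/3 (r>0 drops 1)

4/3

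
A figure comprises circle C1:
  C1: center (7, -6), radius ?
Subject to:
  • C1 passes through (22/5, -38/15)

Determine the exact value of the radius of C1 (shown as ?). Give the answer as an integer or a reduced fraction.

1. [C1∋P]  r_C1² − 169/9 = 0  ⇒  r_C1 = 13/3 (r>0 drops 1)

13/3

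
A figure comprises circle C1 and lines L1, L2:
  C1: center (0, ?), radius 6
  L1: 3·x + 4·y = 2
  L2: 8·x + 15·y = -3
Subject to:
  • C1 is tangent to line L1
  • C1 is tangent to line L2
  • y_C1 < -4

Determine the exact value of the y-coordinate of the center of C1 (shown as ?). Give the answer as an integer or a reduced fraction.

1. [C1‖L1]  y_C1² − 1y_C1 − 56 = 0  ⇒  y_C1 = -7 or 8
2. [C1‖L2]  y_C1² + (2/5)y_C1 − 231/5 = 0  ⇒  y_C1 = -7 or 33/5

-7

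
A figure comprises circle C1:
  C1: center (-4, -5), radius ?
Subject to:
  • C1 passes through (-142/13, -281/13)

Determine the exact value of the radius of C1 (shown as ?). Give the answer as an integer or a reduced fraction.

18

1. [C1∋P]  r_C1² − 324 = 0  ⇒  r_C1 = 18 (r>0 drops 1)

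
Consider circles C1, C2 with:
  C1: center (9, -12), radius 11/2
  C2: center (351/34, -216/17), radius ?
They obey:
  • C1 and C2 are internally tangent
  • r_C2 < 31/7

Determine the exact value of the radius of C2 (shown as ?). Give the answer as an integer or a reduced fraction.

4

1. [int C1,C2]  r_C2² − 11r_C2 + 28 = 0  ⇒  r_C2 = 4 or 7
2. given r_C2 < 31/7: keep 4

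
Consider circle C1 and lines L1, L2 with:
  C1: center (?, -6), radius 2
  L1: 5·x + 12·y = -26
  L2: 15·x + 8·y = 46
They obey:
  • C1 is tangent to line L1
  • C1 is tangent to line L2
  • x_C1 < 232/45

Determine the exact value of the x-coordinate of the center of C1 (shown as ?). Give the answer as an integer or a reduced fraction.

1. [C1‖L1]  x_C1² − (92/5)x_C1 + 288/5 = 0  ⇒  x_C1 = 4 or 72/5
2. [C1‖L2]  x_C1² − (188/15)x_C1 + 512/15 = 0  ⇒  x_C1 = 4 or 128/15

4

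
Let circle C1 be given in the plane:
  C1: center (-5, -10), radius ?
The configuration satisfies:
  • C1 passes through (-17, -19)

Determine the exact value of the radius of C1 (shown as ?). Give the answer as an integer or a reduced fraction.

15

1. [C1∋P]  r_C1² − 225 = 0  ⇒  r_C1 = 15 (r>0 drops 1)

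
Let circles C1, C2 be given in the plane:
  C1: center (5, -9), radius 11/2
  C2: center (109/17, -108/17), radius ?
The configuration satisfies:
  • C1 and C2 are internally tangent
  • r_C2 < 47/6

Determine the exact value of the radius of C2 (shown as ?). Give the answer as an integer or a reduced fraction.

1. [int C1,C2]  r_C2² − 11r_C2 + 85/4 = 0  ⇒  r_C2 = 5/2 or 17/2
2. given r_C2 < 47/6: keep 5/2

5/2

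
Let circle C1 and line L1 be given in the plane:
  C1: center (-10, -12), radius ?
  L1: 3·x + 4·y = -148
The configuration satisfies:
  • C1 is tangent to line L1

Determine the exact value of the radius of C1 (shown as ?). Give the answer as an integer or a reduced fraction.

1. [C1‖L1]  r_C1² − 196 = 0  ⇒  r_C1 = 14 (r>0 drops 1)

14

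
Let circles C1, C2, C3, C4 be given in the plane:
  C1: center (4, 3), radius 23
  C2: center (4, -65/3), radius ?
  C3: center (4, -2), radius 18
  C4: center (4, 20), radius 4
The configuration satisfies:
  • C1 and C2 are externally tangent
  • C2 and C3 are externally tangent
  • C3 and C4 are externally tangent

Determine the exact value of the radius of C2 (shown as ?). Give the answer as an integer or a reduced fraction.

5/3

1. [ext C1·C2]  r_C2² + 46r_C2 − 715/9 = 0  ⇒  r_C2 = 5/3 (r>0 drops 1)
2. [ext C2·C3]  r_C2² + 36r_C2 − 565/9 = 0  ⇒  r_C2 = 5/3 (r>0 drops 1)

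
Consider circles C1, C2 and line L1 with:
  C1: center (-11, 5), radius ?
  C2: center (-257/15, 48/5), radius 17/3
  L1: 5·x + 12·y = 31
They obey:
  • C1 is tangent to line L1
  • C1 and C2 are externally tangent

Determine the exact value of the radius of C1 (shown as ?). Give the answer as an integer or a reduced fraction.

2

1. [C1‖L1]  r_C1² − 4 = 0  ⇒  r_C1 = 2 (r>0 drops 1)
2. [ext C1·C2]  r_C1² + (34/3)r_C1 − 80/3 = 0  ⇒  r_C1 = 2 (r>0 drops 1)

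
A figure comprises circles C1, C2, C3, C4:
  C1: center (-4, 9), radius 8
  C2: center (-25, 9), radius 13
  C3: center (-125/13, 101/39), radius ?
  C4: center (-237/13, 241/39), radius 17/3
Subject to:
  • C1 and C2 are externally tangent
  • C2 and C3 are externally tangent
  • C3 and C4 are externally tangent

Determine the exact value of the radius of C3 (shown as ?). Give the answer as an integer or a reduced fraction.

1. [ext C2·C3]  r_C3² + 26r_C3 − 979/9 = 0  ⇒  r_C3 = 11/3 (r>0 drops 1)
2. [ext C3·C4]  r_C3² + (34/3)r_C3 − 55 = 0  ⇒  r_C3 = 11/3 (r>0 drops 1)

11/3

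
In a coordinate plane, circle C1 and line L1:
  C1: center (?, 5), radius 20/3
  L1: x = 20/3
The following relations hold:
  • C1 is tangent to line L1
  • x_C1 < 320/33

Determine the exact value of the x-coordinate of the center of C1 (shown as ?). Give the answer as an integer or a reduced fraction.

0

1. [C1‖L1]  x_C1² − (40/3)x_C1 = 0  ⇒  x_C1 = 0 or 40/3
2. given x_C1 < 320/33: keep 0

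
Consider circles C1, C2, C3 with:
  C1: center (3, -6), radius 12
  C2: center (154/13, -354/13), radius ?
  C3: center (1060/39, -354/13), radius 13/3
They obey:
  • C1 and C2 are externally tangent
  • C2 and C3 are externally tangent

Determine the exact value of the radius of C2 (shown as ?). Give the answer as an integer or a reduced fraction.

1. [ext C1·C2]  r_C2² + 24r_C2 − 385 = 0  ⇒  r_C2 = 11 (r>0 drops 1)
2. [ext C2·C3]  r_C2² + (26/3)r_C2 − 649/3 = 0  ⇒  r_C2 = 11 (r>0 drops 1)

11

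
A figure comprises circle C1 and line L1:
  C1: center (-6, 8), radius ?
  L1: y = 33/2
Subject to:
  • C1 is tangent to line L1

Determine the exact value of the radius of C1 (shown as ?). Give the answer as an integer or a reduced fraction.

17/2

1. [C1‖L1]  r_C1² − 289/4 = 0  ⇒  r_C1 = 17/2 (r>0 drops 1)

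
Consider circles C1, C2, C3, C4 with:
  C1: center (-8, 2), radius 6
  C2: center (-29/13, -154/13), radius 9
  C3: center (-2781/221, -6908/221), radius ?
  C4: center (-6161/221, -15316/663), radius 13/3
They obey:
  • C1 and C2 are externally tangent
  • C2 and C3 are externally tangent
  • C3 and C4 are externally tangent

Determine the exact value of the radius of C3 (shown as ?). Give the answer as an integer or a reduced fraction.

1. [ext C2·C3]  r_C3² + 18r_C3 − 403 = 0  ⇒  r_C3 = 13 (r>0 drops 1)
2. [ext C3·C4]  r_C3² + (26/3)r_C3 − 845/3 = 0  ⇒  r_C3 = 13 (r>0 drops 1)

13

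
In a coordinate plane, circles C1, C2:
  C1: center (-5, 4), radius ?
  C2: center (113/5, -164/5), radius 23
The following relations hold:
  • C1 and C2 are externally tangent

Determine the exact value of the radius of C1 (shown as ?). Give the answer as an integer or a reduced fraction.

1. [ext C1·C2]  r_C1² + 46r_C1 − 1587 = 0  ⇒  r_C1 = 23 (r>0 drops 1)

23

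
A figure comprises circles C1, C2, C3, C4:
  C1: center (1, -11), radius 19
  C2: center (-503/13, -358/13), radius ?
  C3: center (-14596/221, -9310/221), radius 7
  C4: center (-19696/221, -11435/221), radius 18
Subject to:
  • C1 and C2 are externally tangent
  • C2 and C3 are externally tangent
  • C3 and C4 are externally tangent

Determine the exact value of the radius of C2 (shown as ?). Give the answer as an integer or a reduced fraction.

24

1. [ext C1·C2]  r_C2² + 38r_C2 − 1488 = 0  ⇒  r_C2 = 24 (r>0 drops 1)
2. [ext C2·C3]  r_C2² + 14r_C2 − 912 = 0  ⇒  r_C2 = 24 (r>0 drops 1)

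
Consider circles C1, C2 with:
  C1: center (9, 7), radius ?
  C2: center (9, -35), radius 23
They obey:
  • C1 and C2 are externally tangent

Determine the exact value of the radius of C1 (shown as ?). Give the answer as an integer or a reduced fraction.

1. [ext C1·C2]  r_C1² + 46r_C1 − 1235 = 0  ⇒  r_C1 = 19 (r>0 drops 1)

19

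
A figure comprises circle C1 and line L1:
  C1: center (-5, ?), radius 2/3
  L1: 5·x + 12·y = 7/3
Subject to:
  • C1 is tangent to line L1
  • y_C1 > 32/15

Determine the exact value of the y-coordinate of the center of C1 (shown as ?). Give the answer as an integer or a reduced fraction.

1. [C1‖L1]  y_C1² − (41/9)y_C1 + 14/3 = 0  ⇒  y_C1 = 14/9 or 3
2. given y_C1 > 32/15: keep 3

3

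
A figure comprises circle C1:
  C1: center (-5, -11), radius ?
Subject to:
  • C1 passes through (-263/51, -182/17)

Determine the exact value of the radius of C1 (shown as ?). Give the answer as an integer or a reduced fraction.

1. [C1∋P]  r_C1² − 1/9 = 0  ⇒  r_C1 = 1/3 (r>0 drops 1)

1/3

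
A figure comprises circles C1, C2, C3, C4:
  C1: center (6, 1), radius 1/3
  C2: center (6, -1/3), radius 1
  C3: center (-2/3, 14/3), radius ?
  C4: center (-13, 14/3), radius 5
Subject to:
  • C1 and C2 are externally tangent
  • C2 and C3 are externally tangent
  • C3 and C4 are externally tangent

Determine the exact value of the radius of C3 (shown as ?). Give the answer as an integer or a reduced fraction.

1. [ext C2·C3]  r_C3² + 2r_C3 − 616/9 = 0  ⇒  r_C3 = 22/3 (r>0 drops 1)
2. [ext C3·C4]  r_C3² + 10r_C3 − 1144/9 = 0  ⇒  r_C3 = 22/3 (r>0 drops 1)

22/3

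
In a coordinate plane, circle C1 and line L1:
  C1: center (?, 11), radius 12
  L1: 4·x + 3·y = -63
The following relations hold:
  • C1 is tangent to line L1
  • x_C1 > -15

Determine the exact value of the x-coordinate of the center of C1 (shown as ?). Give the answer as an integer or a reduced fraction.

1. [C1‖L1]  x_C1² + 48x_C1 + 351 = 0  ⇒  x_C1 = -39 or -9
2. given x_C1 > -15: keep -9

-9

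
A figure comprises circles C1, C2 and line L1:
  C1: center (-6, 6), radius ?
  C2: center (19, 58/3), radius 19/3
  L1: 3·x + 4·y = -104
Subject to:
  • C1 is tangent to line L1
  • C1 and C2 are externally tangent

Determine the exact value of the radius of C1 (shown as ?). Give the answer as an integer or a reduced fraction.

1. [C1‖L1]  r_C1² − 484 = 0  ⇒  r_C1 = 22 (r>0 drops 1)
2. [ext C1·C2]  r_C1² + (38/3)r_C1 − 2288/3 = 0  ⇒  r_C1 = 22 (r>0 drops 1)

22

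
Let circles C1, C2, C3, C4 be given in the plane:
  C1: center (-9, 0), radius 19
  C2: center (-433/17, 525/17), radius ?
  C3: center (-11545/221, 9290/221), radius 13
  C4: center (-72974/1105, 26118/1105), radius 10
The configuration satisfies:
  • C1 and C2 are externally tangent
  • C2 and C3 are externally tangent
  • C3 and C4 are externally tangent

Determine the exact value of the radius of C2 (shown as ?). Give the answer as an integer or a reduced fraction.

16

1. [ext C1·C2]  r_C2² + 38r_C2 − 864 = 0  ⇒  r_C2 = 16 (r>0 drops 1)
2. [ext C2·C3]  r_C2² + 26r_C2 − 672 = 0  ⇒  r_C2 = 16 (r>0 drops 1)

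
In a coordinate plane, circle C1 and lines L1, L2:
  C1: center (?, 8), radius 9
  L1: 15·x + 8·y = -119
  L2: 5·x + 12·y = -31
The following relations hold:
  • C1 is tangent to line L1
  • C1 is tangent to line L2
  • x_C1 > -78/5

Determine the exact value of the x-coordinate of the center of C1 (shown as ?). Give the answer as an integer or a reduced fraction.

1. [C1‖L1]  x_C1² + (122/5)x_C1 + 224/5 = 0  ⇒  x_C1 = -112/5 or -2
2. [C1‖L2]  x_C1² + (254/5)x_C1 + 488/5 = 0  ⇒  x_C1 = -244/5 or -2

-2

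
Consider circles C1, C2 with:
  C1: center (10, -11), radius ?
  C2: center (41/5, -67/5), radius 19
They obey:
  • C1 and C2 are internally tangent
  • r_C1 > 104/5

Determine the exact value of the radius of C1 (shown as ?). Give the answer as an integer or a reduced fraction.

22

1. [int C1,C2]  r_C1² − 38r_C1 + 352 = 0  ⇒  r_C1 = 16 or 22
2. given r_C1 > 104/5: keep 22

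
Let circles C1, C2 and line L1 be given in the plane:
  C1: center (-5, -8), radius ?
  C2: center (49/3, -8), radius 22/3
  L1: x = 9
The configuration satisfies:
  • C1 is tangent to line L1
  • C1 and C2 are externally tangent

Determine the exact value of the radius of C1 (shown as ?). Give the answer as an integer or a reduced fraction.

1. [C1‖L1]  r_C1² − 196 = 0  ⇒  r_C1 = 14 (r>0 drops 1)
2. [ext C1·C2]  r_C1² + (44/3)r_C1 − 1204/3 = 0  ⇒  r_C1 = 14 (r>0 drops 1)

14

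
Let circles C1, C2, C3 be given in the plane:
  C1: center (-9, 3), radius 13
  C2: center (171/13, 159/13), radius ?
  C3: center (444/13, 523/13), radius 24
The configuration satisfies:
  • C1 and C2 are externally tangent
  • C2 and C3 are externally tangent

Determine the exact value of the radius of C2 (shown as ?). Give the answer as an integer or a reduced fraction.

1. [ext C1·C2]  r_C2² + 26r_C2 − 407 = 0  ⇒  r_C2 = 11 (r>0 drops 1)
2. [ext C2·C3]  r_C2² + 48r_C2 − 649 = 0  ⇒  r_C2 = 11 (r>0 drops 1)

11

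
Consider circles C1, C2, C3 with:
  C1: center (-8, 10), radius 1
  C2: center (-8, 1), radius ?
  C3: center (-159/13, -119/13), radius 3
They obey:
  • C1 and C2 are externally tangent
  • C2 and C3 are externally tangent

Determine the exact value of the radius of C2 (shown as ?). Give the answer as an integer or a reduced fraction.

8

1. [ext C1·C2]  r_C2² + 2r_C2 − 80 = 0  ⇒  r_C2 = 8 (r>0 drops 1)
2. [ext C2·C3]  r_C2² + 6r_C2 − 112 = 0  ⇒  r_C2 = 8 (r>0 drops 1)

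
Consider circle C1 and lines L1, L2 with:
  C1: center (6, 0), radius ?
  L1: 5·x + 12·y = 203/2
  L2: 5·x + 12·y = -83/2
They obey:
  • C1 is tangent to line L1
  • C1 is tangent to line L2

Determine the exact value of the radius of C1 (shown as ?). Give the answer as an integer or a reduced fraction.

1. [C1‖L1]  r_C1² − 121/4 = 0  ⇒  r_C1 = 11/2 (r>0 drops 1)
2. [C1‖L2]  r_C1² − 121/4 = 0  ⇒  r_C1 = 11/2 (r>0 drops 1)

11/2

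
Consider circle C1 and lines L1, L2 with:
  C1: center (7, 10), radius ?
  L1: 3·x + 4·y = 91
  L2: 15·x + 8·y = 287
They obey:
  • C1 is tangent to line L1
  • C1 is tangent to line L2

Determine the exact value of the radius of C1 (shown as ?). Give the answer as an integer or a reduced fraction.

6

1. [C1‖L1]  r_C1² − 36 = 0  ⇒  r_C1 = 6 (r>0 drops 1)
2. [C1‖L2]  r_C1² − 36 = 0  ⇒  r_C1 = 6 (r>0 drops 1)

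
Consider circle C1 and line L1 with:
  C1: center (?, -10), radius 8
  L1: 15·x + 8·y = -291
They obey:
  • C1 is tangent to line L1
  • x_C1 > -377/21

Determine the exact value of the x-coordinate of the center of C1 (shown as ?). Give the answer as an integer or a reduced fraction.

-5

1. [C1‖L1]  x_C1² + (422/15)x_C1 + 347/3 = 0  ⇒  x_C1 = -347/15 or -5
2. given x_C1 > -377/21: keep -5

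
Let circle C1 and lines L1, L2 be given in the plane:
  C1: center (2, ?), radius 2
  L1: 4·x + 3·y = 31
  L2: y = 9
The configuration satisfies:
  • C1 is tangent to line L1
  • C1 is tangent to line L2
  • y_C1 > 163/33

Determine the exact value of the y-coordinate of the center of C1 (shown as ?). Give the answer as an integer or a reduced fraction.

1. [C1‖L1]  y_C1² − (46/3)y_C1 + 143/3 = 0  ⇒  y_C1 = 13/3 or 11
2. [C1‖L2]  y_C1² − 18y_C1 + 77 = 0  ⇒  y_C1 = 7 or 11

11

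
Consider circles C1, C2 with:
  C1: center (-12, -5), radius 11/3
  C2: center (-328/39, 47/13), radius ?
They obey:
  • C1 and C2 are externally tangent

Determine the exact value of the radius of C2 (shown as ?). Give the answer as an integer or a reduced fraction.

17/3

1. [ext C1·C2]  r_C2² + (22/3)r_C2 − 221/3 = 0  ⇒  r_C2 = 17/3 (r>0 drops 1)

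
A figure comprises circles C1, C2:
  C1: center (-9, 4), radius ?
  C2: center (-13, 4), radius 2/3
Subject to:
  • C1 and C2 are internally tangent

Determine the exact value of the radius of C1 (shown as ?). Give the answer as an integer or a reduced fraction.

14/3

1. [int C1,C2]  r_C1² − (4/3)r_C1 − 140/9 = 0  ⇒  r_C1 = 14/3 (r>0 drops 1)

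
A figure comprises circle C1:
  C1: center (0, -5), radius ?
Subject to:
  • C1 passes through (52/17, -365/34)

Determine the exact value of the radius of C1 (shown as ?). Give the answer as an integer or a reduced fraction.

1. [C1∋P]  r_C1² − 169/4 = 0  ⇒  r_C1 = 13/2 (r>0 drops 1)

13/2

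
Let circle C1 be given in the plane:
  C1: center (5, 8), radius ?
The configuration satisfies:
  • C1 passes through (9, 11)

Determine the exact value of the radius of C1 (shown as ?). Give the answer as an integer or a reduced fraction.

5

1. [C1∋P]  r_C1² − 25 = 0  ⇒  r_C1 = 5 (r>0 drops 1)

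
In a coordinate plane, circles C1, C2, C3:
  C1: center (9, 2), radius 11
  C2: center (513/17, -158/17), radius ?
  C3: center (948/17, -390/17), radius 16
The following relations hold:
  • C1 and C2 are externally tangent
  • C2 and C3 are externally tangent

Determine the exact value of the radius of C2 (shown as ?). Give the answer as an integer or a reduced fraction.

13

1. [ext C1·C2]  r_C2² + 22r_C2 − 455 = 0  ⇒  r_C2 = 13 (r>0 drops 1)
2. [ext C2·C3]  r_C2² + 32r_C2 − 585 = 0  ⇒  r_C2 = 13 (r>0 drops 1)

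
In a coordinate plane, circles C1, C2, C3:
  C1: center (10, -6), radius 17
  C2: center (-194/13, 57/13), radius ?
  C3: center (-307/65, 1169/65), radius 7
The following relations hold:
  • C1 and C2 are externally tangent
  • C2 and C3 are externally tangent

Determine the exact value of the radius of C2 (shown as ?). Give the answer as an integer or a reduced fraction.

1. [ext C1·C2]  r_C2² + 34r_C2 − 440 = 0  ⇒  r_C2 = 10 (r>0 drops 1)
2. [ext C2·C3]  r_C2² + 14r_C2 − 240 = 0  ⇒  r_C2 = 10 (r>0 drops 1)

10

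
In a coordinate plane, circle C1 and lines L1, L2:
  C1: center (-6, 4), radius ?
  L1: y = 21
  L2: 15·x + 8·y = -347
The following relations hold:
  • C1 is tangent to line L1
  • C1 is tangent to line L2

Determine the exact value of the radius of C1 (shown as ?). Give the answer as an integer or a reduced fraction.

1. [C1‖L1]  r_C1² − 289 = 0  ⇒  r_C1 = 17 (r>0 drops 1)
2. [C1‖L2]  r_C1² − 289 = 0  ⇒  r_C1 = 17 (r>0 drops 1)

17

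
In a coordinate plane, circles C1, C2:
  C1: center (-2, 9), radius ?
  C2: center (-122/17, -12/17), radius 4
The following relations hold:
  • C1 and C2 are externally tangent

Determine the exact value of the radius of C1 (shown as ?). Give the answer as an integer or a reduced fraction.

7

1. [ext C1·C2]  r_C1² + 8r_C1 − 105 = 0  ⇒  r_C1 = 7 (r>0 drops 1)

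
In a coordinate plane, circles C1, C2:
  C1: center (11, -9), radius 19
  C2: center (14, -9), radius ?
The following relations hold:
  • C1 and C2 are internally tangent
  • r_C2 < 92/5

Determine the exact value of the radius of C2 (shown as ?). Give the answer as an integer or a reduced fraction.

16

1. [int C1,C2]  r_C2² − 38r_C2 + 352 = 0  ⇒  r_C2 = 16 or 22
2. given r_C2 < 92/5: keep 16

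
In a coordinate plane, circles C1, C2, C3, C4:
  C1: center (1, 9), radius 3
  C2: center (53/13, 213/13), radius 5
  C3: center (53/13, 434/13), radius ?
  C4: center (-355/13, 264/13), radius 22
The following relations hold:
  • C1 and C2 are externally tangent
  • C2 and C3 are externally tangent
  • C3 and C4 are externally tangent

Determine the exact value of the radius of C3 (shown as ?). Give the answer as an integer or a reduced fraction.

12

1. [ext C2·C3]  r_C3² + 10r_C3 − 264 = 0  ⇒  r_C3 = 12 (r>0 drops 1)
2. [ext C3·C4]  r_C3² + 44r_C3 − 672 = 0  ⇒  r_C3 = 12 (r>0 drops 1)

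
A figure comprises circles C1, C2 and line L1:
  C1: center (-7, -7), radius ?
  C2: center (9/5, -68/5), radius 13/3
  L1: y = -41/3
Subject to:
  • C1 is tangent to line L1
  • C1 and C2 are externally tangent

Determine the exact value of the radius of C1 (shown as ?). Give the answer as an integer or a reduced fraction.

20/3

1. [C1‖L1]  r_C1² − 400/9 = 0  ⇒  r_C1 = 20/3 (r>0 drops 1)
2. [ext C1·C2]  r_C1² + (26/3)r_C1 − 920/9 = 0  ⇒  r_C1 = 20/3 (r>0 drops 1)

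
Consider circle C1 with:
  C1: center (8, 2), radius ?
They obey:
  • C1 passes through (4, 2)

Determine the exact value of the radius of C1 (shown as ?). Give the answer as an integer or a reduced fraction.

4

1. [C1∋P]  r_C1² − 16 = 0  ⇒  r_C1 = 4 (r>0 drops 1)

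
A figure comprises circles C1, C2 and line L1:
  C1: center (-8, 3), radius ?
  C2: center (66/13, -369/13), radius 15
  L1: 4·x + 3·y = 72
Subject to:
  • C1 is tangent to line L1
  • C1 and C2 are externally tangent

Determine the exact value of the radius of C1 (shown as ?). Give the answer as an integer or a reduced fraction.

19

1. [C1‖L1]  r_C1² − 361 = 0  ⇒  r_C1 = 19 (r>0 drops 1)
2. [ext C1·C2]  r_C1² + 30r_C1 − 931 = 0  ⇒  r_C1 = 19 (r>0 drops 1)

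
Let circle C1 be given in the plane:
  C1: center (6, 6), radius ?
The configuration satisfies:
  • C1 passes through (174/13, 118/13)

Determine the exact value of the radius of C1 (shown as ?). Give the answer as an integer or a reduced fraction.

8

1. [C1∋P]  r_C1² − 64 = 0  ⇒  r_C1 = 8 (r>0 drops 1)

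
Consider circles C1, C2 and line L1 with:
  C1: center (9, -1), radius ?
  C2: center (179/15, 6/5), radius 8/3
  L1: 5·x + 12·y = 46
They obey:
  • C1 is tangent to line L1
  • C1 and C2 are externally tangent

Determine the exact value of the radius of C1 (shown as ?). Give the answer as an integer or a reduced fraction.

1. [C1‖L1]  r_C1² − 1 = 0  ⇒  r_C1 = 1 (r>0 drops 1)
2. [ext C1·C2]  r_C1² + (16/3)r_C1 − 19/3 = 0  ⇒  r_C1 = 1 (r>0 drops 1)

1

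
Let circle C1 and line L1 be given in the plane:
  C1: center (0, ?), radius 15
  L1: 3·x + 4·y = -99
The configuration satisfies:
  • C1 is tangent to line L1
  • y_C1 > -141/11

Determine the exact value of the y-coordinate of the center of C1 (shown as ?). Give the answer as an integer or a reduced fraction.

-6

1. [C1‖L1]  y_C1² + (99/2)y_C1 + 261 = 0  ⇒  y_C1 = -87/2 or -6
2. given y_C1 > -141/11: keep -6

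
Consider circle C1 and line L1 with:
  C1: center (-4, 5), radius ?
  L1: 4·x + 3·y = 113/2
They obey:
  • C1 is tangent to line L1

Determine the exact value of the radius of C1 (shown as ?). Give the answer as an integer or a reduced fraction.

23/2

1. [C1‖L1]  r_C1² − 529/4 = 0  ⇒  r_C1 = 23/2 (r>0 drops 1)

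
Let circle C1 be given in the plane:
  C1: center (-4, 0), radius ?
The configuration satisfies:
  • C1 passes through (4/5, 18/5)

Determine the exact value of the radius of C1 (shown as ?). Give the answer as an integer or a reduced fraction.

6

1. [C1∋P]  r_C1² − 36 = 0  ⇒  r_C1 = 6 (r>0 drops 1)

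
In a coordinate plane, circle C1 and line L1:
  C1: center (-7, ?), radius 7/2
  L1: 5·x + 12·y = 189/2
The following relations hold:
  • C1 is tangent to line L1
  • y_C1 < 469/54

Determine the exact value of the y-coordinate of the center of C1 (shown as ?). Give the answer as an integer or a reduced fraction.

1. [C1‖L1]  y_C1² − (259/12)y_C1 + 1225/12 = 0  ⇒  y_C1 = 7 or 175/12
2. given y_C1 < 469/54: keep 7

7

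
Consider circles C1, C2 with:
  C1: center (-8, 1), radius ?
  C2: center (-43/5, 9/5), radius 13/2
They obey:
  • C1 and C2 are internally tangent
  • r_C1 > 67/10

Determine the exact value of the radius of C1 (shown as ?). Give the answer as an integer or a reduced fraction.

1. [int C1,C2]  r_C1² − 13r_C1 + 165/4 = 0  ⇒  r_C1 = 11/2 or 15/2
2. given r_C1 > 67/10: keep 15/2

15/2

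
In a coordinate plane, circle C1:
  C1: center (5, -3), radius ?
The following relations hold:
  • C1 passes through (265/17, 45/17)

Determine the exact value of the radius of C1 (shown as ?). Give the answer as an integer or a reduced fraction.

1. [C1∋P]  r_C1² − 144 = 0  ⇒  r_C1 = 12 (r>0 drops 1)

12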